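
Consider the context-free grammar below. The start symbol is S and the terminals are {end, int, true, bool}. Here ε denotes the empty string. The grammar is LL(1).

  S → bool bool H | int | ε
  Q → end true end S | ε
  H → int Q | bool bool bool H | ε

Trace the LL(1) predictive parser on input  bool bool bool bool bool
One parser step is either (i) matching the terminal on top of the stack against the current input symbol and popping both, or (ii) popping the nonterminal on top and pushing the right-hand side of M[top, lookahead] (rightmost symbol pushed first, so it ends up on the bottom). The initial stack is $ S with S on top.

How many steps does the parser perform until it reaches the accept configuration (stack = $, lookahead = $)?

step 1: stack=$ S  input=bool bool bool bool bool $  — expand S → bool bool H
step 2: stack=$ H bool bool  input=bool bool bool bool bool $  — match bool
step 3: stack=$ H bool  input=bool bool bool bool $  — match bool
step 4: stack=$ H  input=bool bool bool $  — expand H → bool bool bool H
step 5: stack=$ H bool bool bool  input=bool bool bool $  — match bool
step 6: stack=$ H bool bool  input=bool bool $  — match bool
step 7: stack=$ H bool  input=bool $  — match bool
step 8: stack=$ H  input=$  — expand H → ε
Accept reached after 8 steps.

8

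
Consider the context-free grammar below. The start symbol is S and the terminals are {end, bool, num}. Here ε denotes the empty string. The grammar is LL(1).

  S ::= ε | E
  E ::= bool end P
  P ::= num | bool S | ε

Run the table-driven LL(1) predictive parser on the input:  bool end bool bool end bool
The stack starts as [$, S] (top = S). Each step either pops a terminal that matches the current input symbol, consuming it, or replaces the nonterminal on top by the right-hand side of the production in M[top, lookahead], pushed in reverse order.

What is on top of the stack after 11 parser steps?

step 1: stack=$ S  input=bool end bool bool end bool $  — expand S ::= E
step 2: stack=$ E  input=bool end bool bool end bool $  — expand E ::= bool end P
step 3: stack=$ P end bool  input=bool end bool bool end bool $  — match bool
step 4: stack=$ P end  input=end bool bool end bool $  — match end
step 5: stack=$ P  input=bool bool end bool $  — expand P ::= bool S
step 6: stack=$ S bool  input=bool bool end bool $  — match bool
step 7: stack=$ S  input=bool end bool $  — expand S ::= E
step 8: stack=$ E  input=bool end bool $  — expand E ::= bool end P
step 9: stack=$ P end bool  input=bool end bool $  — match bool
step 10: stack=$ P end  input=end bool $  — match end
step 11: stack=$ P  input=bool $  — expand P ::= bool S
Stack after step 11: $ S bool (top = bool).

bool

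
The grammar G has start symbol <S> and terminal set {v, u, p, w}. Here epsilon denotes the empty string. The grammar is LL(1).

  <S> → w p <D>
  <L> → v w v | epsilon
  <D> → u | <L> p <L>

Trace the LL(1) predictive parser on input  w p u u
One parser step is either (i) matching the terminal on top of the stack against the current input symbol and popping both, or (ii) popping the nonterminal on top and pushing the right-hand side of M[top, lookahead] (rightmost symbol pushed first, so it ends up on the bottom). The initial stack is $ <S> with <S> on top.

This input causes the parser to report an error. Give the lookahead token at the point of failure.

u

step 1: stack=$ <S>  input=w p u u $  — expand <S> → w p <D>
step 2: stack=$ <D> p w  input=w p u u $  — match w
step 3: stack=$ <D> p  input=p u u $  — match p
step 4: stack=$ <D>  input=u u $  — expand <D> → u
step 5: stack=$ u  input=u u $  — match u
step 6: stack=$  input=u $  — error: stack empty but input remains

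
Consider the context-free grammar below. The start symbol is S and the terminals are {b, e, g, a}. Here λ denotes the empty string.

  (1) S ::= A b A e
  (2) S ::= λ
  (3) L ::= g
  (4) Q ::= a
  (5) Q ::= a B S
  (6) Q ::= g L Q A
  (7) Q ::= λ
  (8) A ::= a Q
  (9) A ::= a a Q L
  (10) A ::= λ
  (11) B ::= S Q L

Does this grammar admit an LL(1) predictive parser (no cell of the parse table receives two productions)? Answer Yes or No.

No

FIRST(S) = {λ, a, b}
FIRST(L) = {g}
FIRST(Q) = {λ, a, g}
FIRST(A) = {λ, a}
FIRST(B) = {a, b, g}
FOLLOW(S) = {$, a, b, e, g}
FOLLOW(L) = {a, b, e, g}
FOLLOW(Q) = {a, b, e, g}
FOLLOW(A) = {a, b, e, g}
FOLLOW(B) = {a, b, e, g}
Cell M[A, a] receives both A ::= a Q and A ::= a a Q L and A ::= λ — the grammar is not LL(1).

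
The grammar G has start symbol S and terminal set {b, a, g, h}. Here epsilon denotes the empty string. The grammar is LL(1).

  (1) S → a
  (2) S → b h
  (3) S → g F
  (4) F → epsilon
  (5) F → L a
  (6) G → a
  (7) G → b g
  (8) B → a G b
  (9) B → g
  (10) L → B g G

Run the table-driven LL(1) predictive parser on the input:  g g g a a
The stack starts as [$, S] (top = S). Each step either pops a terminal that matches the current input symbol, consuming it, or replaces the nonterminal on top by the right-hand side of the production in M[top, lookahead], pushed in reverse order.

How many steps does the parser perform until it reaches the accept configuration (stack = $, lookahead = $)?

10

      Stack      Input        Action
   1  $ S        g g g a a $  expand S → g F
   2  $ F g      g g g a a $  match g
   3  $ F        g g a a $    expand F → L a
   4  $ a L      g g a a $    expand L → B g G
   5  $ a G g B  g g a a $    expand B → g
   6  $ a G g g  g g a a $    match g
   7  $ a G g    g a a $      match g
   8  $ a G      a a $        expand G → a
   9  $ a a      a a $        match a
  10  $ a        a $          match a
Accept reached after 10 steps.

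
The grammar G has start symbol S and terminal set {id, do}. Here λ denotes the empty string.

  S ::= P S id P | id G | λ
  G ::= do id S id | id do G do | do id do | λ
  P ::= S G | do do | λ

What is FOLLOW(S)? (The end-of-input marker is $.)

{$, do, id}

FIRST(G) = {λ, do, id}
FIRST(S) = {λ, do, id}  (via P S id P)
FIRST(P) = {λ, do, id}  (via S G)
FOLLOW(S) includes $ since S is the start symbol.
FOLLOW(S): in S::=P S id P, S is followed by id P with FIRST {id}; in G::=do id S id, S is followed by id with FIRST {id}; in P::=S G, S is followed by G with FIRST {λ, do, id}; in P::=S G, the suffix after S is nullable, so FOLLOW(S) ⊇ FOLLOW(P) = {$, do, id}. Thus FOLLOW(S) = {$, do, id}.
FOLLOW(P): in S::=P S id P (occurrence 1), P is followed by S id P with FIRST {do, id}; in S::=P S id P (occurrence 2), the suffix after P is empty, so FOLLOW(P) ⊇ FOLLOW(S) = {$, do, id}. Thus FOLLOW(P) = {$, do, id}.
FOLLOW(G): in S::=id G, the suffix after G is empty, so FOLLOW(G) ⊇ FOLLOW(S) = {$, do, id}; in G::=id do G do, G is followed by do with FIRST {do}; in P::=S G, the suffix after G is empty, so FOLLOW(G) ⊇ FOLLOW(P) = {$, do, id}. Thus FOLLOW(G) = {$, do, id}.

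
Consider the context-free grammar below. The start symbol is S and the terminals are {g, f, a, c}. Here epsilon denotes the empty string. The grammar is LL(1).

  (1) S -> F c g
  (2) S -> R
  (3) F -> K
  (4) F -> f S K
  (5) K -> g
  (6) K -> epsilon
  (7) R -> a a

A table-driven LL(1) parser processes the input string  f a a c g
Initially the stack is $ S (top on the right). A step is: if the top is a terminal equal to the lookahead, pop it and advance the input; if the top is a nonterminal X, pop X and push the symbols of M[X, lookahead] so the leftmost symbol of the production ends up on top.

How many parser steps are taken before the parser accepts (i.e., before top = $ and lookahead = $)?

step 1: stack=$ S  input=f a a c g $  — expand S -> F c g
step 2: stack=$ g c F  input=f a a c g $  — expand F -> f S K
step 3: stack=$ g c K S f  input=f a a c g $  — match f
step 4: stack=$ g c K S  input=a a c g $  — expand S -> R
step 5: stack=$ g c K R  input=a a c g $  — expand R -> a a
step 6: stack=$ g c K a a  input=a a c g $  — match a
step 7: stack=$ g c K a  input=a c g $  — match a
step 8: stack=$ g c K  input=c g $  — expand K -> epsilon
step 9: stack=$ g c  input=c g $  — match c
step 10: stack=$ g  input=g $  — match g
Accept reached after 10 steps.

10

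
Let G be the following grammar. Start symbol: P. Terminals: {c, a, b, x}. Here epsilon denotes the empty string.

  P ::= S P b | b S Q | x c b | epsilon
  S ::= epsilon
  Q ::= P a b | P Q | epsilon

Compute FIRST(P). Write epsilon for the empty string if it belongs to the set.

FIRST(S): from S::=epsilon we get {epsilon}. So FIRST(S) = {epsilon}.
FIRST(P): from P::=S P b we get {b, x}; from P::=b S Q we get {b}; from P::=x c b we get {x}; from P::=epsilon we get {epsilon}. So FIRST(P) = {epsilon, b, x}.
FIRST(Q): from Q::=P a b we get {a, b, x}; from Q::=P Q we get {epsilon, a, b, x}; from Q::=epsilon we get {epsilon}. So FIRST(Q) = {epsilon, a, b, x}.

{epsilon, b, x}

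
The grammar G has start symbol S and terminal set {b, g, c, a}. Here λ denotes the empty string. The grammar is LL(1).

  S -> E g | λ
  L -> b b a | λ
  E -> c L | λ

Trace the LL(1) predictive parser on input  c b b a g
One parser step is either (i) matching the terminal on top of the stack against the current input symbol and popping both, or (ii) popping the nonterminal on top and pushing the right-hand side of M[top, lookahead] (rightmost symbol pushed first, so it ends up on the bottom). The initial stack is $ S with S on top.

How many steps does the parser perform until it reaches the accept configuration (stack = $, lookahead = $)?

step 1: stack=$ S  input=c b b a g $  — expand S -> E g
step 2: stack=$ g E  input=c b b a g $  — expand E -> c L
step 3: stack=$ g L c  input=c b b a g $  — match c
step 4: stack=$ g L  input=b b a g $  — expand L -> b b a
step 5: stack=$ g a b b  input=b b a g $  — match b
step 6: stack=$ g a b  input=b a g $  — match b
step 7: stack=$ g a  input=a g $  — match a
step 8: stack=$ g  input=g $  — match g
Accept reached after 8 steps.

8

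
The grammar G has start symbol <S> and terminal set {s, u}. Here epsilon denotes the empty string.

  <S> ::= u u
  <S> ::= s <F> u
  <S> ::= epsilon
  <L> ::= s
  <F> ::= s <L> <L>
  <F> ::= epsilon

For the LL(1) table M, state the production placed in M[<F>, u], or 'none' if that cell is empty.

<F> ::= epsilon

FIRST(<S>) = {epsilon, s, u}
FIRST(<L>) = {s}
FIRST(<F>) = {epsilon, s}
FOLLOW(<S>) includes $ since <S> is the start symbol.
FOLLOW(<F>): in <S>::=s <F> u, <F> is followed by u with FIRST {u}. Thus FOLLOW(<F>) = {u}.
For <F> ::= s <L> <L>: FIRST(s <L> <L>) = {s}, so it goes in M[<F>, t] for t ∈ {s}.
For <F> ::= epsilon: FIRST(epsilon) = {epsilon}, so it goes in M[<F>, t] for t ∈ {}; since epsilon ∈ FIRST, also for every t ∈ FOLLOW(<F>) = {u}.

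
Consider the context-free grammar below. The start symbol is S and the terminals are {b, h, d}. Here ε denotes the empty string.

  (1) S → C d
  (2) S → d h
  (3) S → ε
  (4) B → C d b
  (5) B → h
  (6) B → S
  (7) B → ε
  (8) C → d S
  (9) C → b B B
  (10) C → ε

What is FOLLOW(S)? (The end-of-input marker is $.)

{$, b, d, h}

FIRST(C) = {ε, b, d}
FIRST(S) = {ε, b, d}  (via C d)
FIRST(B) = {ε, b, d, h}  (via C d b, S)
FOLLOW(S) includes $ since S is the start symbol.
FOLLOW(C): in S→C d, C is followed by d with FIRST {d}; in B→C d b, C is followed by d b with FIRST {d}. Thus FOLLOW(C) = {d}.
FOLLOW(B): in C→b B B (occurrence 1), B is followed by B with FIRST {ε, b, d, h}; in C→b B B (occurrence 1), the suffix after B is nullable, so FOLLOW(B) ⊇ FOLLOW(C) = {d}; in C→b B B (occurrence 2), the suffix after B is empty, so FOLLOW(B) ⊇ FOLLOW(C) = {d}. Thus FOLLOW(B) = {b, d, h}.
FOLLOW(S): in B→S, the suffix after S is empty, so FOLLOW(S) ⊇ FOLLOW(B) = {b, d, h}; in C→d S, the suffix after S is empty, so FOLLOW(S) ⊇ FOLLOW(C) = {d}. Thus FOLLOW(S) = {$, b, d, h}.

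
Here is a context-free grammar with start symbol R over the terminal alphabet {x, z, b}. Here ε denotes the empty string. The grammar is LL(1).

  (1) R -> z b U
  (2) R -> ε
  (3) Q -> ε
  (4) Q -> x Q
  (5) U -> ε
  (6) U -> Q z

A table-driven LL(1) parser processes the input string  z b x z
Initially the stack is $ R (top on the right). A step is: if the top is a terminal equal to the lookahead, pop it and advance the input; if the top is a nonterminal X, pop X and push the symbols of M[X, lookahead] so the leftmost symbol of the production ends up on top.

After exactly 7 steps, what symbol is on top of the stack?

z

     Stack    Input      Action
  1  $ R      z b x z $  expand R -> z b U
  2  $ U b z  z b x z $  match z
  3  $ U b    b x z $    match b
  4  $ U      x z $      expand U -> Q z
  5  $ z Q    x z $      expand Q -> x Q
  6  $ z Q x  x z $      match x
  7  $ z Q    z $        expand Q -> ε
Stack after step 7: $ z (top = z).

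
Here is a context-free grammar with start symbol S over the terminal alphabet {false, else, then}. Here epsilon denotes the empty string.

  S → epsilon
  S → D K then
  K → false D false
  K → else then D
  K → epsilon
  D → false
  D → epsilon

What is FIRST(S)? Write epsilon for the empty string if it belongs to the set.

{epsilon, else, false, then}

FIRST(K) = {epsilon, else, false}
FIRST(D) = {epsilon, false}
FIRST(S) = {epsilon, else, false, then}  (via D K then)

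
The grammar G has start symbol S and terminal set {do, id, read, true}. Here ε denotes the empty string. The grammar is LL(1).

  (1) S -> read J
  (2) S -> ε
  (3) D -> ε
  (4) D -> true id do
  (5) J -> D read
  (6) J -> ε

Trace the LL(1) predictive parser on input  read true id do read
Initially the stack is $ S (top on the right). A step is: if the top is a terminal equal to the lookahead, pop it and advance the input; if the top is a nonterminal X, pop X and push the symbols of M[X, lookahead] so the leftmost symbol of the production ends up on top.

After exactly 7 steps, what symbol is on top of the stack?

read

step 1: stack=$ S  input=read true id do read $  — expand S -> read J
step 2: stack=$ J read  input=read true id do read $  — match read
step 3: stack=$ J  input=true id do read $  — expand J -> D read
step 4: stack=$ read D  input=true id do read $  — expand D -> true id do
step 5: stack=$ read do id true  input=true id do read $  — match true
step 6: stack=$ read do id  input=id do read $  — match id
step 7: stack=$ read do  input=do read $  — match do
Stack after step 7: $ read (top = read).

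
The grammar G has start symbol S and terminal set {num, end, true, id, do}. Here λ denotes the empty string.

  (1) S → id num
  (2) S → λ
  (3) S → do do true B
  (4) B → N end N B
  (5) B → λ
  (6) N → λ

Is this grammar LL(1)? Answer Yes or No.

Yes

FIRST(S) = {λ, do, id}
FIRST(B) = {λ, end}
FIRST(N) = {λ}
FOLLOW(S) = {$}
FOLLOW(B) = {$}
FOLLOW(N) = {$, end}
Each cell of M receives at most one production.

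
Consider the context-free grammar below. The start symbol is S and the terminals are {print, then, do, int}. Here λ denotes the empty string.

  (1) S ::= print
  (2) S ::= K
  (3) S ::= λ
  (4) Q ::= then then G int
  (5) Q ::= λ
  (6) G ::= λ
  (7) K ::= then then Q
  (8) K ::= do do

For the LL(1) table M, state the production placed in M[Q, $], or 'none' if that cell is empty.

Q ::= λ

FIRST(Q) = {λ, then}
FIRST(G) = {λ}
FIRST(K) = {do, then}
FIRST(S) = {λ, do, print, then}  (via K)
FOLLOW(S) includes $ since S is the start symbol.
FOLLOW(K): in S::=K, the suffix after K is empty, so FOLLOW(K) ⊇ FOLLOW(S) = {$}. Thus FOLLOW(K) = {$}.
FOLLOW(Q): in K::=then then Q, the suffix after Q is empty, so FOLLOW(Q) ⊇ FOLLOW(K) = {$}. Thus FOLLOW(Q) = {$}.
For Q ::= then then G int: FIRST(then then G int) = {then}, so it goes in M[Q, t] for t ∈ {then}.
For Q ::= λ: FIRST(λ) = {λ}, so it goes in M[Q, t] for t ∈ {}; since λ ∈ FIRST, also for every t ∈ FOLLOW(Q) = {$}.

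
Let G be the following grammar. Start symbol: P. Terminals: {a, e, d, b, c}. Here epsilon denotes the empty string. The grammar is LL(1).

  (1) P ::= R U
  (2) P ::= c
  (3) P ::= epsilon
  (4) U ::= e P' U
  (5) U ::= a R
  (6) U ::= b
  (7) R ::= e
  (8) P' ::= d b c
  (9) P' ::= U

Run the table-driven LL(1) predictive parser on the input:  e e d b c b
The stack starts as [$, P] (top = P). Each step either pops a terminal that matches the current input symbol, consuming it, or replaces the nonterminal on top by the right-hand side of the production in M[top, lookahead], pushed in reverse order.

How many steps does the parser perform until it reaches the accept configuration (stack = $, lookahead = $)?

step 1: stack=$ P  input=e e d b c b $  — expand P ::= R U
step 2: stack=$ U R  input=e e d b c b $  — expand R ::= e
step 3: stack=$ U e  input=e e d b c b $  — match e
step 4: stack=$ U  input=e d b c b $  — expand U ::= e P' U
step 5: stack=$ U P' e  input=e d b c b $  — match e
step 6: stack=$ U P'  input=d b c b $  — expand P' ::= d b c
step 7: stack=$ U c b d  input=d b c b $  — match d
step 8: stack=$ U c b  input=b c b $  — match b
step 9: stack=$ U c  input=c b $  — match c
step 10: stack=$ U  input=b $  — expand U ::= b
step 11: stack=$ b  input=b $  — match b
Accept reached after 11 steps.

11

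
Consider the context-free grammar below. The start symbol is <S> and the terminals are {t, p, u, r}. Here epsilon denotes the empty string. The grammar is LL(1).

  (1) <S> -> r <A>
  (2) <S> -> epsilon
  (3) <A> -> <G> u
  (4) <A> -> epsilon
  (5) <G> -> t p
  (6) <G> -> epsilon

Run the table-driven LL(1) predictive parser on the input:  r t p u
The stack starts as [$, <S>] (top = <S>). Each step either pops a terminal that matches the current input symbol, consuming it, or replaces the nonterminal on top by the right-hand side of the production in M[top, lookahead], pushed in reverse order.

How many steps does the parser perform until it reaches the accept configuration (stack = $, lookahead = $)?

step 1: stack=$ <S>  input=r t p u $  — expand <S> -> r <A>
step 2: stack=$ <A> r  input=r t p u $  — match r
step 3: stack=$ <A>  input=t p u $  — expand <A> -> <G> u
step 4: stack=$ u <G>  input=t p u $  — expand <G> -> t p
step 5: stack=$ u p t  input=t p u $  — match t
step 6: stack=$ u p  input=p u $  — match p
step 7: stack=$ u  input=u $  — match u
Accept reached after 7 steps.

7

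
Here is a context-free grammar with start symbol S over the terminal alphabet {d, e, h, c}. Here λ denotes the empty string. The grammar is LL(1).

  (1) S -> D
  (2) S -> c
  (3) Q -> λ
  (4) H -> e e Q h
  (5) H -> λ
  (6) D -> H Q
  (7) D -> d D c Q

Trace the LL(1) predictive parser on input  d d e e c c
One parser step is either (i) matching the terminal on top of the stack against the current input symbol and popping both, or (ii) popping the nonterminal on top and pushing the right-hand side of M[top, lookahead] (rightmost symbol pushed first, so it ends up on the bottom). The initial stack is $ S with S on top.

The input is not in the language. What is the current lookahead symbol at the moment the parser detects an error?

c

step 1: stack=$ S  input=d d e e c c $  — expand S -> D
step 2: stack=$ D  input=d d e e c c $  — expand D -> d D c Q
step 3: stack=$ Q c D d  input=d d e e c c $  — match d
step 4: stack=$ Q c D  input=d e e c c $  — expand D -> d D c Q
step 5: stack=$ Q c Q c D d  input=d e e c c $  — match d
step 6: stack=$ Q c Q c D  input=e e c c $  — expand D -> H Q
step 7: stack=$ Q c Q c Q H  input=e e c c $  — expand H -> e e Q h
step 8: stack=$ Q c Q c Q h Q e e  input=e e c c $  — match e
step 9: stack=$ Q c Q c Q h Q e  input=e c c $  — match e
step 10: stack=$ Q c Q c Q h Q  input=c c $  — expand Q -> λ
step 11: stack=$ Q c Q c Q h  input=c c $  — error: top is terminal h but lookahead is c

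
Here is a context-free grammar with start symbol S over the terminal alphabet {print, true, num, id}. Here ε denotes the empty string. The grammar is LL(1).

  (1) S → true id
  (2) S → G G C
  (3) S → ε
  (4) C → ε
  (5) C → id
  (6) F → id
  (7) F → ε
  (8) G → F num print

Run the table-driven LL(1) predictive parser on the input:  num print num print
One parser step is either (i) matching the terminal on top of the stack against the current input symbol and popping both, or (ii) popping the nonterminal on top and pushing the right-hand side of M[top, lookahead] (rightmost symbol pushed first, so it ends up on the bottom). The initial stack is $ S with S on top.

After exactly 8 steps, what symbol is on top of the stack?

print

step 1: stack=$ S  input=num print num print $  — expand S → G G C
step 2: stack=$ C G G  input=num print num print $  — expand G → F num print
step 3: stack=$ C G print num F  input=num print num print $  — expand F → ε
step 4: stack=$ C G print num  input=num print num print $  — match num
step 5: stack=$ C G print  input=print num print $  — match print
step 6: stack=$ C G  input=num print $  — expand G → F num print
step 7: stack=$ C print num F  input=num print $  — expand F → ε
step 8: stack=$ C print num  input=num print $  — match num
Stack after step 8: $ C print (top = print).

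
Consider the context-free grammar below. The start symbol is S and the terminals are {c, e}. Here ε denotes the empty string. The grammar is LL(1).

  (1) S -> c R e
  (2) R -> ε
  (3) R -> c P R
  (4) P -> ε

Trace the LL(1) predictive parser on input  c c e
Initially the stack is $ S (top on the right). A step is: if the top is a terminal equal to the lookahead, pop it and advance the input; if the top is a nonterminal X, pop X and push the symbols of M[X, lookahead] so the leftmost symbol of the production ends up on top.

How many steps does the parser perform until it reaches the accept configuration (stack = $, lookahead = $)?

7

     Stack      Input    Action
  1  $ S        c c e $  expand S -> c R e
  2  $ e R c    c c e $  match c
  3  $ e R      c e $    expand R -> c P R
  4  $ e R P c  c e $    match c
  5  $ e R P    e $      expand P -> ε
  6  $ e R      e $      expand R -> ε
  7  $ e        e $      match e
Accept reached after 7 steps.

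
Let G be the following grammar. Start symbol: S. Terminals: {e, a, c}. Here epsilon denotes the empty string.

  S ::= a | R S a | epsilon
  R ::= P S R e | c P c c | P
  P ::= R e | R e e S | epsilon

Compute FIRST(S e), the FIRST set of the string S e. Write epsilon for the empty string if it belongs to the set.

FIRST(S): from S::=a we get {a}; from S::=R S a we get {a, c, e}; from S::=epsilon we get {epsilon}. So FIRST(S) = {epsilon, a, c, e}.
FIRST(R): from R::=P S R e we get {a, c, e}; from R::=c P c c we get {c}; from R::=P we get {epsilon, a, c, e}. So FIRST(R) = {epsilon, a, c, e}.
FIRST(P): from P::=R e we get {a, c, e}; from P::=R e e S we get {a, c, e}; from P::=epsilon we get {epsilon}. So FIRST(P) = {epsilon, a, c, e}.
FIRST(S e): take FIRST of each symbol in turn, carrying on past any symbol whose FIRST contains epsilon; result {a, c, e}.

{a, c, e}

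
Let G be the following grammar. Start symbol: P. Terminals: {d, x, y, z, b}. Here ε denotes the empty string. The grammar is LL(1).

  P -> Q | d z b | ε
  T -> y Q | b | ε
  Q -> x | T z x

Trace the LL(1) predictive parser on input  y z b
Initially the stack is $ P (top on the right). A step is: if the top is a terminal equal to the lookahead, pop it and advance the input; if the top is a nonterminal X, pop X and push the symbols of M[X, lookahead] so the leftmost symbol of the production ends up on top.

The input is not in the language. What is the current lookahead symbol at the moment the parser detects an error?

b

     Stack        Input    Action
  1  $ P          y z b $  expand P -> Q
  2  $ Q          y z b $  expand Q -> T z x
  3  $ x z T      y z b $  expand T -> y Q
  4  $ x z Q y    y z b $  match y
  5  $ x z Q      z b $    expand Q -> T z x
  6  $ x z x z T  z b $    expand T -> ε
  7  $ x z x z    z b $    match z
  8  $ x z x      b $      error: top is terminal x but lookahead is b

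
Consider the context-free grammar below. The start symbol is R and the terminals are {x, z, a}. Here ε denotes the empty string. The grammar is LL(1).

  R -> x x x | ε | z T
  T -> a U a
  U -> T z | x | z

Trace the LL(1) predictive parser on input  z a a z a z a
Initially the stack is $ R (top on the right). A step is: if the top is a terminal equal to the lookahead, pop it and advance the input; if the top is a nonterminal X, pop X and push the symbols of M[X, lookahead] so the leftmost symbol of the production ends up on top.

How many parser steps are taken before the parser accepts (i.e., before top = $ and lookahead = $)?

12

      Stack        Input            Action
   1  $ R          z a a z a z a $  expand R -> z T
   2  $ T z        z a a z a z a $  match z
   3  $ T          a a z a z a $    expand T -> a U a
   4  $ a U a      a a z a z a $    match a
   5  $ a U        a z a z a $      expand U -> T z
   6  $ a z T      a z a z a $      expand T -> a U a
   7  $ a z a U a  a z a z a $      match a
   8  $ a z a U    z a z a $        expand U -> z
   9  $ a z a z    z a z a $        match z
  10  $ a z a      a z a $          match a
  11  $ a z        z a $            match z
  12  $ a          a $              match a
Accept reached after 12 steps.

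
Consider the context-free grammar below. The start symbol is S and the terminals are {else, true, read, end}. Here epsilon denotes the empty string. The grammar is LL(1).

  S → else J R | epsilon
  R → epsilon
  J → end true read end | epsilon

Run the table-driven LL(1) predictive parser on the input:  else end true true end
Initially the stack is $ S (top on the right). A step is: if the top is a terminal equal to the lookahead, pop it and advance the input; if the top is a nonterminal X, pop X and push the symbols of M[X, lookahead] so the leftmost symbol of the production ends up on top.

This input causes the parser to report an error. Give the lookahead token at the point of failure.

step 1: stack=$ S  input=else end true true end $  — expand S → else J R
step 2: stack=$ R J else  input=else end true true end $  — match else
step 3: stack=$ R J  input=end true true end $  — expand J → end true read end
step 4: stack=$ R end read true end  input=end true true end $  — match end
step 5: stack=$ R end read true  input=true true end $  — match true
step 6: stack=$ R end read  input=true end $  — error: top is terminal read but lookahead is true

true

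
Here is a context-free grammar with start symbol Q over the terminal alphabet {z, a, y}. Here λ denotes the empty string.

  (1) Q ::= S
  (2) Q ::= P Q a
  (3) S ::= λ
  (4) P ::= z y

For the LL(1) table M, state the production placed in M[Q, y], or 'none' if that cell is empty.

FIRST(S) = {λ}
FIRST(P) = {z}
FIRST(Q) = {λ, z}  (via S, P Q a)
FOLLOW(Q) includes $ since Q is the start symbol.
FOLLOW(Q): in Q::=P Q a, Q is followed by a with FIRST {a}. Thus FOLLOW(Q) = {$, a}.
For Q ::= S: FIRST(S) = {λ}, so it goes in M[Q, t] for t ∈ {}; since λ ∈ FIRST, also for every t ∈ FOLLOW(Q) = {$, a}.
For Q ::= P Q a: FIRST(P Q a) = {z}, so it goes in M[Q, t] for t ∈ {z}.
None of these place a production in M[Q, y].

none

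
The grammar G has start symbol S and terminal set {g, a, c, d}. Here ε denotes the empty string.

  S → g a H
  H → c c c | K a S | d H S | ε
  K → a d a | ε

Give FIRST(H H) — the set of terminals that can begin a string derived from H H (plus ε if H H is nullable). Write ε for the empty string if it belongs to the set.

FIRST(S): from S→g a H we get {g}. So FIRST(S) = {g}.
FIRST(K): from K→a d a we get {a}; from K→ε we get {ε}. So FIRST(K) = {ε, a}.
FIRST(H): from H→c c c we get {c}; from H→K a S we get {a}; from H→d H S we get {d}; from H→ε we get {ε}. So FIRST(H) = {ε, a, c, d}.
FIRST(H H): take FIRST of each symbol in turn, carrying on past any symbol whose FIRST contains ε; result {ε, a, c, d}.

{ε, a, c, d}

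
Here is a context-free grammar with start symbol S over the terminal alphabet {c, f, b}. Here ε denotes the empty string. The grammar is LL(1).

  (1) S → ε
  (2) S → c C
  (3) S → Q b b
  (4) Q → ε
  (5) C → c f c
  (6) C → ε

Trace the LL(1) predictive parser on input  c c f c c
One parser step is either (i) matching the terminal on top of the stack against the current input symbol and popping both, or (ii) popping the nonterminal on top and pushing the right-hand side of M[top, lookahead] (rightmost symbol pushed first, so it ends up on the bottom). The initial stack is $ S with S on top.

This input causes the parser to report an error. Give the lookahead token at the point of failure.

c

     Stack    Input        Action
  1  $ S      c c f c c $  expand S → c C
  2  $ C c    c c f c c $  match c
  3  $ C      c f c c $    expand C → c f c
  4  $ c f c  c f c c $    match c
  5  $ c f    f c c $      match f
  6  $ c      c c $        match c
  7  $        c $          error: stack empty but input remains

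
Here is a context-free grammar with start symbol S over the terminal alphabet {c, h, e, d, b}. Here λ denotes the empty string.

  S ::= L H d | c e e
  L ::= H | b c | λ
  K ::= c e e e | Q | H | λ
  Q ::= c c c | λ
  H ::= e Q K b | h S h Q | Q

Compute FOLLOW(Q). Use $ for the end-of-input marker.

{b, c, d, e, h}

FIRST(Q) = {λ, c}
FIRST(H) = {λ, c, e, h}  (via Q)
FIRST(L) = {λ, b, c, e, h}  (via H)
FIRST(K) = {λ, c, e, h}  (via Q, H)
FIRST(S) = {b, c, d, e, h}  (via L H d)
FOLLOW(S) includes $ since S is the start symbol.
FOLLOW(S): in H::=h S h Q, S is followed by h Q with FIRST {h}. Thus FOLLOW(S) = {$, h}.
FOLLOW(L): in S::=L H d, L is followed by H d with FIRST {c, d, e, h}. Thus FOLLOW(L) = {c, d, e, h}.
FOLLOW(K): in H::=e Q K b, K is followed by b with FIRST {b}. Thus FOLLOW(K) = {b}.
FOLLOW(H): in S::=L H d, H is followed by d with FIRST {d}; in L::=H, the suffix after H is empty, so FOLLOW(H) ⊇ FOLLOW(L) = {c, d, e, h}; in K::=H, the suffix after H is empty, so FOLLOW(H) ⊇ FOLLOW(K) = {b}. Thus FOLLOW(H) = {b, c, d, e, h}.
FOLLOW(Q): in K::=Q, the suffix after Q is empty, so FOLLOW(Q) ⊇ FOLLOW(K) = {b}; in H::=e Q K b, Q is followed by K b with FIRST {b, c, e, h}; in H::=h S h Q, the suffix after Q is empty, so FOLLOW(Q) ⊇ FOLLOW(H) = {b, c, d, e, h}; in H::=Q, the suffix after Q is empty, so FOLLOW(Q) ⊇ FOLLOW(H) = {b, c, d, e, h}. Thus FOLLOW(Q) = {b, c, d, e, h}.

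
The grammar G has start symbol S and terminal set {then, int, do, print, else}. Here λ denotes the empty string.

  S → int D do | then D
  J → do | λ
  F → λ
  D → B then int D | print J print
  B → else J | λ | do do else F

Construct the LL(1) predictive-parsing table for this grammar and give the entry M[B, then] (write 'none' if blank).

FIRST(S): from S→int D do we get {int}; from S→then D we get {then}. So FIRST(S) = {int, then}.
FIRST(J): from J→do we get {do}; from J→λ we get {λ}. So FIRST(J) = {λ, do}.
FIRST(F): from F→λ we get {λ}. So FIRST(F) = {λ}.
FIRST(B): from B→else J we get {else}; from B→λ we get {λ}; from B→do do else F we get {do}. So FIRST(B) = {λ, do, else}.
FIRST(D): from D→B then int D we get {do, else, then}; from D→print J print we get {print}. So FIRST(D) = {do, else, print, then}.
FOLLOW(S) includes $ since S is the start symbol.
FOLLOW(B): in D→B then int D, B is followed by then int D with FIRST {then}. Thus FOLLOW(B) = {then}.
For B → else J: FIRST(else J) = {else}, so it goes in M[B, t] for t ∈ {else}.
For B → λ: FIRST(λ) = {λ}, so it goes in M[B, t] for t ∈ {}; since λ ∈ FIRST, also for every t ∈ FOLLOW(B) = {then}.
For B → do do else F: FIRST(do do else F) = {do}, so it goes in M[B, t] for t ∈ {do}.

B → λ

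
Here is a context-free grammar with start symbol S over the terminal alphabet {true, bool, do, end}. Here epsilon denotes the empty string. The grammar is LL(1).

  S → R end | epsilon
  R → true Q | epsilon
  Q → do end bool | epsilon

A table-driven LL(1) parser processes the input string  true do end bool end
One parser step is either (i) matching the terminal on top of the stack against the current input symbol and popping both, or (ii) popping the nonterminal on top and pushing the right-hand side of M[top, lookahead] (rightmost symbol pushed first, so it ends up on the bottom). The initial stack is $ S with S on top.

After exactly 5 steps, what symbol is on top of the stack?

end

step 1: stack=$ S  input=true do end bool end $  — expand S → R end
step 2: stack=$ end R  input=true do end bool end $  — expand R → true Q
step 3: stack=$ end Q true  input=true do end bool end $  — match true
step 4: stack=$ end Q  input=do end bool end $  — expand Q → do end bool
step 5: stack=$ end bool end do  input=do end bool end $  — match do
Stack after step 5: $ end bool end (top = end).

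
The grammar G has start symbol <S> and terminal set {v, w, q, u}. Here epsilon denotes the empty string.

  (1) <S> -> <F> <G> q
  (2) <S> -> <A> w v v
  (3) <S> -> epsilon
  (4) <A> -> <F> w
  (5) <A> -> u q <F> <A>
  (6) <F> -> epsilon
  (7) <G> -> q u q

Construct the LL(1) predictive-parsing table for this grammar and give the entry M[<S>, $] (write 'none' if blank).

<S> -> epsilon

FIRST(<F>) = {epsilon}
FIRST(<G>) = {q}
FIRST(<A>) = {u, w}  (via <F> w)
FIRST(<S>) = {epsilon, q, u, w}  (via <F> <G> q, <A> w v v)
FOLLOW(<S>) includes $ since <S> is the start symbol.
FOLLOW(<S>): <S> appears on no right-hand side. Thus FOLLOW(<S>) = {$}.
For <S> -> <F> <G> q: FIRST(<F> <G> q) = {q}, so it goes in M[<S>, t] for t ∈ {q}.
For <S> -> <A> w v v: FIRST(<A> w v v) = {u, w}, so it goes in M[<S>, t] for t ∈ {u, w}.
For <S> -> epsilon: FIRST(epsilon) = {epsilon}, so it goes in M[<S>, t] for t ∈ {}; since epsilon ∈ FIRST, also for every t ∈ FOLLOW(<S>) = {$}.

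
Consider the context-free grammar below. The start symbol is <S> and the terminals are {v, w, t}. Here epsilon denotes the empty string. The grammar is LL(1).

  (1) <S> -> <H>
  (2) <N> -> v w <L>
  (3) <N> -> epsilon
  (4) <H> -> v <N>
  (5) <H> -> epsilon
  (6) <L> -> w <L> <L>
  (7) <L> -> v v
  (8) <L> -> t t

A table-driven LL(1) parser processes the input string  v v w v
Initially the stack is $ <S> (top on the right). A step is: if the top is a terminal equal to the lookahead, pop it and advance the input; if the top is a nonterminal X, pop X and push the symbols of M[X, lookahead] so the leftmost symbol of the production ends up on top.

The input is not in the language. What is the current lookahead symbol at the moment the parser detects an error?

$

     Stack      Input      Action
  1  $ <S>      v v w v $  expand <S> -> <H>
  2  $ <H>      v v w v $  expand <H> -> v <N>
  3  $ <N> v    v v w v $  match v
  4  $ <N>      v w v $    expand <N> -> v w <L>
  5  $ <L> w v  v w v $    match v
  6  $ <L> w    w v $      match w
  7  $ <L>      v $        expand <L> -> v v
  8  $ v v      v $        match v
  9  $ v        $          error: top is terminal v but lookahead is $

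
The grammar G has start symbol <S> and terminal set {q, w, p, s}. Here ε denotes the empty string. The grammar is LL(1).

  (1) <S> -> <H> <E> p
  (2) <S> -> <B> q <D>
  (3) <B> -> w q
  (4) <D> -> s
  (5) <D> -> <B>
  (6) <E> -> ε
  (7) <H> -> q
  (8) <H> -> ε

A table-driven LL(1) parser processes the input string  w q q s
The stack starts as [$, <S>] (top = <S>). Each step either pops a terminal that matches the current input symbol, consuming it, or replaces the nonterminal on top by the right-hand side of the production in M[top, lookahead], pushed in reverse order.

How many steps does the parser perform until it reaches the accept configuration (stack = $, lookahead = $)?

7

step 1: stack=$ <S>  input=w q q s $  — expand <S> -> <B> q <D>
step 2: stack=$ <D> q <B>  input=w q q s $  — expand <B> -> w q
step 3: stack=$ <D> q q w  input=w q q s $  — match w
step 4: stack=$ <D> q q  input=q q s $  — match q
step 5: stack=$ <D> q  input=q s $  — match q
step 6: stack=$ <D>  input=s $  — expand <D> -> s
step 7: stack=$ s  input=s $  — match s
Accept reached after 7 steps.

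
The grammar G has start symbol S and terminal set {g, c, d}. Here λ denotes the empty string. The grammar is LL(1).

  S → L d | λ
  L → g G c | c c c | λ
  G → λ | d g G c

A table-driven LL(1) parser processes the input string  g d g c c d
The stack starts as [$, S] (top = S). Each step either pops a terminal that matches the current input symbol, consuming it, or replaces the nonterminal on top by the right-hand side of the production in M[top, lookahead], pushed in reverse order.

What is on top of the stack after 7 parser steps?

     Stack          Input          Action
  1  $ S            g d g c c d $  expand S → L d
  2  $ d L          g d g c c d $  expand L → g G c
  3  $ d c G g      g d g c c d $  match g
  4  $ d c G        d g c c d $    expand G → d g G c
  5  $ d c c G g d  d g c c d $    match d
  6  $ d c c G g    g c c d $      match g
  7  $ d c c G      c c d $        expand G → λ
Stack after step 7: $ d c c (top = c).

c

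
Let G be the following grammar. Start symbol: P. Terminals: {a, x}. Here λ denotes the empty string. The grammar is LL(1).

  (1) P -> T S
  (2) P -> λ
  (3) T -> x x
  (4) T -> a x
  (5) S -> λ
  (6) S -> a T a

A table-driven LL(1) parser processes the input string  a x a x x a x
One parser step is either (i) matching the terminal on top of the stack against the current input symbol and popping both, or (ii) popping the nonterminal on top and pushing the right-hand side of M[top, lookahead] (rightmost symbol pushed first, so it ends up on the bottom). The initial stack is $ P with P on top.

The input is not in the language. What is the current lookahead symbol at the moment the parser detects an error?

x

      Stack    Input            Action
   1  $ P      a x a x x a x $  expand P -> T S
   2  $ S T    a x a x x a x $  expand T -> a x
   3  $ S x a  a x a x x a x $  match a
   4  $ S x    x a x x a x $    match x
   5  $ S      a x x a x $      expand S -> a T a
   6  $ a T a  a x x a x $      match a
   7  $ a T    x x a x $        expand T -> x x
   8  $ a x x  x x a x $        match x
   9  $ a x    x a x $          match x
  10  $ a      a x $            match a
  11  $        x $              error: stack empty but input remains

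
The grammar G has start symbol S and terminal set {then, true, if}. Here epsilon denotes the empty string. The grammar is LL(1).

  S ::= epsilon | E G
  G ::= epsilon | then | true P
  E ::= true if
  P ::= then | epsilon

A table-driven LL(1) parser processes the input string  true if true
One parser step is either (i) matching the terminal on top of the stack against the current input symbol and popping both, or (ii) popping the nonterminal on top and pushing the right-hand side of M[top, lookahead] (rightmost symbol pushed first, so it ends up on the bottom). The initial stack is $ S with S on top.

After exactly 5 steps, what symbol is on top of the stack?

step 1: stack=$ S  input=true if true $  — expand S ::= E G
step 2: stack=$ G E  input=true if true $  — expand E ::= true if
step 3: stack=$ G if true  input=true if true $  — match true
step 4: stack=$ G if  input=if true $  — match if
step 5: stack=$ G  input=true $  — expand G ::= true P
Stack after step 5: $ P true (top = true).

true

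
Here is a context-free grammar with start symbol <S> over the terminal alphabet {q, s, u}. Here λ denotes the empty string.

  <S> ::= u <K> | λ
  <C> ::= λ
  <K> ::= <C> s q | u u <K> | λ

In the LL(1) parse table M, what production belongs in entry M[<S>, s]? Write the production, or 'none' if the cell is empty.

none

FIRST(<S>) = {λ, u}
FIRST(<C>) = {λ}
FIRST(<K>) = {λ, s, u}  (via <C> s q)
FOLLOW(<S>) includes $ since <S> is the start symbol.
FOLLOW(<S>): <S> appears on no right-hand side. Thus FOLLOW(<S>) = {$}.
For <S> ::= u <K>: FIRST(u <K>) = {u}, so it goes in M[<S>, t] for t ∈ {u}.
For <S> ::= λ: FIRST(λ) = {λ}, so it goes in M[<S>, t] for t ∈ {}; since λ ∈ FIRST, also for every t ∈ FOLLOW(<S>) = {$}.
None of these place a production in M[<S>, s].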